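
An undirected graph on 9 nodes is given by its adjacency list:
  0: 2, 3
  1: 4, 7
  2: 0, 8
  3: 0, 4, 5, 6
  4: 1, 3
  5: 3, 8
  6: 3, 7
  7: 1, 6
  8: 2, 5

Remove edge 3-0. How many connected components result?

3 and 0 are still connected via 3-5-8-2-0, so the component count stays at 1.

1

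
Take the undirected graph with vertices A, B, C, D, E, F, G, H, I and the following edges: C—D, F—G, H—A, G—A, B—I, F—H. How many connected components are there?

E is isolated — a component by itself.
Starting from C we can reach C, D. That is one component of size 2.
Starting from B we can reach B, I. That is one component of size 2.
Starting from A we can reach A, F, G, H. That is one component of size 4.
Total: 4 components.

4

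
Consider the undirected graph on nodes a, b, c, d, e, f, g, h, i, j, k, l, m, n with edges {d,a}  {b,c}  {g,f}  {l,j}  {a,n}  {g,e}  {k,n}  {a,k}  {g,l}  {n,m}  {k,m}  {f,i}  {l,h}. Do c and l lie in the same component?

No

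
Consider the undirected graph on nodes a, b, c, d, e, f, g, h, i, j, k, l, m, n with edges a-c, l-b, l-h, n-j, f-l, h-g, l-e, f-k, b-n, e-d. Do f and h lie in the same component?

Yes

From f we can reach b, d, e, f, g, h, j, k, l, n, which includes h.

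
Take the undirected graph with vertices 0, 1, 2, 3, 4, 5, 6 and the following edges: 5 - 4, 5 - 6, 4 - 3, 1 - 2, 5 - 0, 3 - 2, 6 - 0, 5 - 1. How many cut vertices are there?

Removing 5 increases the component count from 1 to 2, so 5 is a cut vertex.
By contrast removing 2 leaves 1 component; it is not a cut vertex. No other vertex is a cut vertex either.

1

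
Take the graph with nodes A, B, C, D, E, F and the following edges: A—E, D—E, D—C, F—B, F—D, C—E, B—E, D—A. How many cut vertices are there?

Removing D, for instance, still leaves 1 component. No single vertex removal increases the component count — the graph has no articulation points.

0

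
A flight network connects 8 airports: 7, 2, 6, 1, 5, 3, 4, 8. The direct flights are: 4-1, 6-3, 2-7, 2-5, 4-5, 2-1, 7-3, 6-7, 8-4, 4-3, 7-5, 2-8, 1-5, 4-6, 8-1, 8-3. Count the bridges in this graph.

0

The edges on the cycle 2-8-4-6-3-7-2 are not bridges since each lies on that cycle.
Every edge lies on some cycle, so there are no bridges.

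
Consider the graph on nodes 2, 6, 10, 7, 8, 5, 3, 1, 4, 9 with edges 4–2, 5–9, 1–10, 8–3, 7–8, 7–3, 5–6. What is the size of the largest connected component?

Starting from 1 we can reach 1, 10. That is one component of size 2.
Starting from 2 we can reach 2, 4. That is one component of size 2.
Starting from 3 we can reach 3, 7, 8. That is one component of size 3.
Starting from 5 we can reach 5, 6, 9. That is one component of size 3.
The largest has 3 vertices.

3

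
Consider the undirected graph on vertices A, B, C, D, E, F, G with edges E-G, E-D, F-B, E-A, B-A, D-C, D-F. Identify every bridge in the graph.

C-D, E-G

The edges on the cycle E-D-F-B-A-E are not bridges since each lies on that cycle.
But removing D-C disconnects D from C; removing E-G disconnects E from G — these are bridges.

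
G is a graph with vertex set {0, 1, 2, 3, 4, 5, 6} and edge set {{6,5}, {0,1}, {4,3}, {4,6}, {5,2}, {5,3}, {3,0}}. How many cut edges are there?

3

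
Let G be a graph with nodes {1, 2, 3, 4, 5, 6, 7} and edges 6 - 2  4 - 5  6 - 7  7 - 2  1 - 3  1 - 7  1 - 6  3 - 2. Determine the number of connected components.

2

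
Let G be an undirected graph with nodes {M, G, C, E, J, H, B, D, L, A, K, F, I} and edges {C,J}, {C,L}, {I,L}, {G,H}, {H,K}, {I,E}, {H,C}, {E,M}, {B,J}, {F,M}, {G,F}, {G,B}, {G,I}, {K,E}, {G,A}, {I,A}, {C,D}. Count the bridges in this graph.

1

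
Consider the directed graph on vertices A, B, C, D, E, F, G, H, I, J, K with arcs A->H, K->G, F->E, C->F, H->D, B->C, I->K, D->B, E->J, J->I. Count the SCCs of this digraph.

11

{H} is an SCC by itself.
{K} is an SCC by itself.
{F} is an SCC by itself.
{D} is an SCC by itself.
{A} is an SCC by itself.
(and 6 more singleton SCCs)
That gives 11 strongly connected components.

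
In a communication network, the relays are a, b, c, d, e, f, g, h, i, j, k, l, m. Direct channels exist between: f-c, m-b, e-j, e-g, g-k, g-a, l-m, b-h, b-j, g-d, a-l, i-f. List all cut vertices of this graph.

Removing b increases the component count from 2 to 3, so b is a cut vertex.
Removing f increases the component count from 2 to 3, so f is a cut vertex.
Removing g increases the component count from 2 to 4, so g is a cut vertex.
By contrast removing d leaves 2 components; it is not a cut vertex. No other vertex is a cut vertex either.

b, f, g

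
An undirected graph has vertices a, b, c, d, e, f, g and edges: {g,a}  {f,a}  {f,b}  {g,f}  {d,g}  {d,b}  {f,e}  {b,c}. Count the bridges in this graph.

2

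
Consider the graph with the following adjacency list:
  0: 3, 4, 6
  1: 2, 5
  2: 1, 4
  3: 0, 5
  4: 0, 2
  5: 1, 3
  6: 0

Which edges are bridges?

0-6

The edges on the cycle 2-1-5-3-0-4-2 are not bridges since each lies on that cycle.
But removing 0-6 disconnects 0 from 6 — this is a bridge.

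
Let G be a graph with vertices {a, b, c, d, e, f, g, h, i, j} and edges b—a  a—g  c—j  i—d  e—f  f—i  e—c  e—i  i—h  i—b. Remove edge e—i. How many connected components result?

1

e and i are still connected via e-f-i, so the component count stays at 1.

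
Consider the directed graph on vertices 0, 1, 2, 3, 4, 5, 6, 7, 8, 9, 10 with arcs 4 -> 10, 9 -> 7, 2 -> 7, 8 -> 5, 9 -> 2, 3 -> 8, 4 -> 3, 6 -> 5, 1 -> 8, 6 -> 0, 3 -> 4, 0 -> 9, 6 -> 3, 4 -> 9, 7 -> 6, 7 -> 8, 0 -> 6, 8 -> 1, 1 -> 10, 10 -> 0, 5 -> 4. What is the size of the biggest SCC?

11

{0, 1, 2, 3, 4, 5, 6, 7, 8, 9, 10} are all mutually reachable — one SCC of size 11.
The largest has 11 vertices.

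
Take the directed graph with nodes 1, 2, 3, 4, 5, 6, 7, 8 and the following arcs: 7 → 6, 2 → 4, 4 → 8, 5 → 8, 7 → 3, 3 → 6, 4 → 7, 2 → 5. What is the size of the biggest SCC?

1

{3} is an SCC by itself.
{7} is an SCC by itself.
{2} is an SCC by itself.
{4} is an SCC by itself.
{6} is an SCC by itself.
(and 3 more singleton SCCs)
The largest has 1 vertex.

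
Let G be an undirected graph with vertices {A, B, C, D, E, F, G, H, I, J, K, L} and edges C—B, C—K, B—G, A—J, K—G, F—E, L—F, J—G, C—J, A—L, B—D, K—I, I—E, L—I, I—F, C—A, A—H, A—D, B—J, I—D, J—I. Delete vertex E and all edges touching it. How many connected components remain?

1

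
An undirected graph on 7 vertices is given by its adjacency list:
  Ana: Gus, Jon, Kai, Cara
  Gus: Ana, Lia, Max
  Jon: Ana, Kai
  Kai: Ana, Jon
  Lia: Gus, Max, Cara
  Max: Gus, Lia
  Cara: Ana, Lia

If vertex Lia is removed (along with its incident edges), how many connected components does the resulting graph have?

With Lia gone, the remaining components are: {Ana, Gus, Jon, Kai, Max, Cara}.
That is 1 component.

1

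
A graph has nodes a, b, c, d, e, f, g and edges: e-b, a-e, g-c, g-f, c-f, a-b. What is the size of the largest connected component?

d is isolated — a component by itself.
Starting from a we can reach a, b, e. That is one component of size 3.
Starting from c we can reach c, f, g. That is one component of size 3.
The largest has 3 vertices.

3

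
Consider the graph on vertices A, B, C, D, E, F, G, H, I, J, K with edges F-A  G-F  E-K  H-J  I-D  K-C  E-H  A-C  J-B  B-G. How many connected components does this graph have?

Starting from D we can reach D, I. That is one component of size 2.
Starting from A we can reach A, B, C, E, F, G, H, J, K. That is one component of size 9.
Total: 2 components.

2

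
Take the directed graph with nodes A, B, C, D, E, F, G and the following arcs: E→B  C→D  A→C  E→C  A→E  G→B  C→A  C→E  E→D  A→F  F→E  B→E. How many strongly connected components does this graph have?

3

{A, B, C, E, F} are all mutually reachable — one SCC of size 5.
{G} is an SCC by itself.
{D} is an SCC by itself.
That gives 3 strongly connected components.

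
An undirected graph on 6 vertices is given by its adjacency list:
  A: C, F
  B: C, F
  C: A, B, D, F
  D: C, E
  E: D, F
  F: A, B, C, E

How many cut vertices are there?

Removing E, for instance, still leaves 1 component. No single vertex removal increases the component count — the graph has no articulation points.

0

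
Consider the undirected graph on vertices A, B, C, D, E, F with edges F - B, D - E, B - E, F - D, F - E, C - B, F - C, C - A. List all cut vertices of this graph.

C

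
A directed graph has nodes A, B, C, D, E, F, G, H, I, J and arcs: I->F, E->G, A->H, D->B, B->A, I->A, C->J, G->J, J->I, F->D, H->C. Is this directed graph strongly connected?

No

There is no directed path from F to E, so the graph is not strongly connected.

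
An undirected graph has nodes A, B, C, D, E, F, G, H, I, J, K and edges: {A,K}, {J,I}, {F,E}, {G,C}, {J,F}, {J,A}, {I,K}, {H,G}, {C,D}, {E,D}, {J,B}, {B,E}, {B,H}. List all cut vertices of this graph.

J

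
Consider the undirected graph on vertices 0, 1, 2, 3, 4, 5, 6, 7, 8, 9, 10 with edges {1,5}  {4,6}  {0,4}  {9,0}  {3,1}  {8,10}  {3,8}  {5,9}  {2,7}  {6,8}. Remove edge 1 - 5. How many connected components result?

2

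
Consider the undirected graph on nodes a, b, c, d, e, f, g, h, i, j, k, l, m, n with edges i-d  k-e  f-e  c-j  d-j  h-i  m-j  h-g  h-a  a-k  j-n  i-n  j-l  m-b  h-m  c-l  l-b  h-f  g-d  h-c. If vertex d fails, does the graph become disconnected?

No

Deleting d leaves 1 component (was 1) (its neighbors g, i, j remain connected to each other), so d is not a cut vertex.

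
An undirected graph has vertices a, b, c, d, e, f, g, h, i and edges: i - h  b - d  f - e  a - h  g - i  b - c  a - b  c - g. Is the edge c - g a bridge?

After removing c - g, the path c-b-a-h-i-g still connects them, so the edge is not a bridge.

No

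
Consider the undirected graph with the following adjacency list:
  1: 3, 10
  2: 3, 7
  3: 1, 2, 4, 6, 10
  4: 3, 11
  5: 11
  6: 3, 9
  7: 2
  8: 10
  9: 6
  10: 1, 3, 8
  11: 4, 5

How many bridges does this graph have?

8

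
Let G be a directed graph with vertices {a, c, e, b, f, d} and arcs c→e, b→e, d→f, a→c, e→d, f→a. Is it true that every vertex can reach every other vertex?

There is no directed path from d to b, so the graph is not strongly connected.

No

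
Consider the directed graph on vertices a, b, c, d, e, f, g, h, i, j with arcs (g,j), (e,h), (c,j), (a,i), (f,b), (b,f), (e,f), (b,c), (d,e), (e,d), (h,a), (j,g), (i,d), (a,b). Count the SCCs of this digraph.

{a, d, e, h, i} are all mutually reachable — one SCC of size 5.
{g, j} are all mutually reachable — one SCC of size 2.
{b, f} are all mutually reachable — one SCC of size 2.
{c} is an SCC by itself.
That gives 4 strongly connected components.

4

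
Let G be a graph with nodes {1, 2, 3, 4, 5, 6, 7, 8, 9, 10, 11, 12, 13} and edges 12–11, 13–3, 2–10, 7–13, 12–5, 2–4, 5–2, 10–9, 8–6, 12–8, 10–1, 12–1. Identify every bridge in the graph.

10-9, 11-12, 12-8, 13-3, 13-7, 2-4, 6-8

The edges on the cycle 12-5-2-10-1-12 are not bridges since each lies on that cycle.
But removing 12–11 disconnects 12 from 11; removing 9–10 disconnects 9 from 10; removing 13–3 disconnects 13 from 3; removing 2–4 disconnects 2 from 4 — these are bridges.
In total 7 edges are bridges.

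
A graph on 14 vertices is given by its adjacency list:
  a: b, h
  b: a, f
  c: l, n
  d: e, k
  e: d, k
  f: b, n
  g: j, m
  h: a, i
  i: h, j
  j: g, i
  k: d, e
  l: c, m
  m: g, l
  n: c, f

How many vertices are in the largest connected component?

Starting from d we can reach d, e, k. That is one component of size 3.
Starting from a we can reach a, b, c, f, g, h, i, j, l, m, n. That is one component of size 11.
The largest has 11 vertices.

11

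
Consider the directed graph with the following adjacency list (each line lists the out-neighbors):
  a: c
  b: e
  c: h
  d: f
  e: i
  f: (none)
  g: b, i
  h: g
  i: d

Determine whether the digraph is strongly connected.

No

There is no directed path from e to g, so the graph is not strongly connected.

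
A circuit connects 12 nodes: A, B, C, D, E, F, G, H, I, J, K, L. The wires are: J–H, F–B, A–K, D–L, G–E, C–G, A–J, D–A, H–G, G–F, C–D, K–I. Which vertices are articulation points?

A, D, F, G, K

Removing A increases the component count from 1 to 2, so A is a cut vertex.
Removing D increases the component count from 1 to 2, so D is a cut vertex.
Removing F increases the component count from 1 to 2, so F is a cut vertex.
Likewise G, K are cut vertices.
By contrast removing L leaves 1 component; it is not a cut vertex. No other vertex is a cut vertex either.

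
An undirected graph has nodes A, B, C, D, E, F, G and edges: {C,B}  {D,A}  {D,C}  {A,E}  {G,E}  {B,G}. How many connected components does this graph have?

2

F is isolated — a component by itself.
Starting from A we can reach A, B, C, D, E, G. That is one component of size 6.
Total: 2 components.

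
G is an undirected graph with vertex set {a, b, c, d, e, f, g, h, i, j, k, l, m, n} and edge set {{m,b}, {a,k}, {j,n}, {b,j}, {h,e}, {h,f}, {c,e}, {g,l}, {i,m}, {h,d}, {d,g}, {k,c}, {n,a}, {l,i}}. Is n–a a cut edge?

After removing n–a, the path n-j-b-m-i-l-g-d-h-e-c-k-a still connects them, so the edge is not a bridge.

No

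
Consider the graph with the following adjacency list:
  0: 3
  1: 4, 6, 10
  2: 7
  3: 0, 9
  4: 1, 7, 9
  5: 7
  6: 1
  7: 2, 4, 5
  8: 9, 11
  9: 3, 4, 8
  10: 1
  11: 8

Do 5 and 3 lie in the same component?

Yes

From 5 we can reach 0, 1, 2, 3, 4, 5, 6, 7, 8, 9, 10, 11, which includes 3.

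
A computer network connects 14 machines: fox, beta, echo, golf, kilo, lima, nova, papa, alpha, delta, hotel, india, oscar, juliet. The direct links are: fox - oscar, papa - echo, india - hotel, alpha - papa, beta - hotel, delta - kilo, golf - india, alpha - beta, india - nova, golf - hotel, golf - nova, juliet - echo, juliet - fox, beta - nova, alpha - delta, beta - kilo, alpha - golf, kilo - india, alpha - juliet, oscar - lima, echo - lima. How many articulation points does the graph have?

Removing alpha increases the component count from 1 to 2, so alpha is a cut vertex.
By contrast removing hotel leaves 1 component; it is not a cut vertex. No other vertex is a cut vertex either.

1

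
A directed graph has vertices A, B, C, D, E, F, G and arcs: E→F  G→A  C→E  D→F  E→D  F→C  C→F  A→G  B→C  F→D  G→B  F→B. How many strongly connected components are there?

2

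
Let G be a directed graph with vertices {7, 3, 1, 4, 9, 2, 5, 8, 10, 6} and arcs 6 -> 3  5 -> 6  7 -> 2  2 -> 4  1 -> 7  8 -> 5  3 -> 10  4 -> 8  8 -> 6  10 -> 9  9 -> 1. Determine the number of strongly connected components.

{1, 2, 3, 4, 5, 6, 7, 8, 9, 10} are all mutually reachable — one SCC of size 10.
That gives 1 strongly connected component.

1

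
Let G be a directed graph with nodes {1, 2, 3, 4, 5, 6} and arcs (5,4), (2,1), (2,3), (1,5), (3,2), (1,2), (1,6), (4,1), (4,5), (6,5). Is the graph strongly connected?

From 2 we can reach every vertex (1, 2, 3, 4, 5, 6), and every vertex can reach 2 (1, 2, 3, 4, 5, 6). So the whole graph is one strongly connected component.

Yes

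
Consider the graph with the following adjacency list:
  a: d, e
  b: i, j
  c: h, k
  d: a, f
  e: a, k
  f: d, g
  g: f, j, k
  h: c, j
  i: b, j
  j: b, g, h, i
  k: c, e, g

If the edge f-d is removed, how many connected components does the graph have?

f and d are still connected via f-g-k-e-a-d, so the component count stays at 1.

1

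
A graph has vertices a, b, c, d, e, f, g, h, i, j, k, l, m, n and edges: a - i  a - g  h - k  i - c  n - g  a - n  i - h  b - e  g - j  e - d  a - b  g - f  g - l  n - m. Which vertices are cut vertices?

Removing a increases the component count from 1 to 3, so a is a cut vertex.
Removing b increases the component count from 1 to 2, so b is a cut vertex.
Removing e increases the component count from 1 to 2, so e is a cut vertex.
Likewise g, h, i, n are cut vertices.
By contrast removing d leaves 1 component; it is not a cut vertex. No other vertex is a cut vertex either.

a, b, e, g, h, i, n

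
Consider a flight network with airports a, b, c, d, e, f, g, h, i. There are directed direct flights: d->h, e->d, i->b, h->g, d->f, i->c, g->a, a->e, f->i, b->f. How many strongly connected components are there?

{a, d, e, g, h} are all mutually reachable — one SCC of size 5.
{b, f, i} are all mutually reachable — one SCC of size 3.
{c} is an SCC by itself.
That gives 3 strongly connected components.

3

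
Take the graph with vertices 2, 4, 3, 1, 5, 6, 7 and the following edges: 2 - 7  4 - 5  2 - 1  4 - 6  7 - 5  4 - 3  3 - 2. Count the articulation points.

Removing 2 increases the component count from 1 to 2, so 2 is a cut vertex.
Removing 4 increases the component count from 1 to 2, so 4 is a cut vertex.
By contrast removing 6 leaves 1 component; it is not a cut vertex. No other vertex is a cut vertex either.

2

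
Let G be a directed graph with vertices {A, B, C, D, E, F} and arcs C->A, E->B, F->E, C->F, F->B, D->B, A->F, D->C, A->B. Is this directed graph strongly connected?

No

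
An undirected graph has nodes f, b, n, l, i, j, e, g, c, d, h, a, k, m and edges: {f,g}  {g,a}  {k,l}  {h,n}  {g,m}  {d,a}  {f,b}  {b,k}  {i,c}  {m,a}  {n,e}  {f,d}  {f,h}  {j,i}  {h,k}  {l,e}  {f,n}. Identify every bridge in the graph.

The edges on the cycle f-b-k-l-e-n-f are not bridges since each lies on that cycle.
But removing i–c disconnects i from c; removing j–i disconnects j from i — these are bridges.

c-i, i-j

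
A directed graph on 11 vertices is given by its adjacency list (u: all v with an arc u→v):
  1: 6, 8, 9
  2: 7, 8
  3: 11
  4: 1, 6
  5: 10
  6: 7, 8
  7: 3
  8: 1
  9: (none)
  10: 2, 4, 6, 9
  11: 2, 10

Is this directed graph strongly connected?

There is no directed path from 2 to 5, so the graph is not strongly connected.

No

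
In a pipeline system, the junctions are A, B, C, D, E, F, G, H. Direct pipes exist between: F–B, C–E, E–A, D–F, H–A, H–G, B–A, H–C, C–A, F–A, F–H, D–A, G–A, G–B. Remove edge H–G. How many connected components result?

H and G are still connected via H-A-G, so the component count stays at 1.

1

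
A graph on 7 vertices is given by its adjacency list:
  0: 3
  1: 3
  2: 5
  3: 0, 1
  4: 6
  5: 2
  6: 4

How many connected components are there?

Starting from 4 we can reach 4, 6. That is one component of size 2.
Starting from 2 we can reach 2, 5. That is one component of size 2.
Starting from 0 we can reach 0, 1, 3. That is one component of size 3.
Total: 3 components.

3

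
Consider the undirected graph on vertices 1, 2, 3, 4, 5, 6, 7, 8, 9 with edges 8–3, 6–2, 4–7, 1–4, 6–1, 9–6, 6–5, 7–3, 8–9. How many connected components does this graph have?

Starting from 1 we can reach 1, 2, 3, 4, 5, 6, 7, 8, 9. That is one component of size 9.
Total: 1 component.

1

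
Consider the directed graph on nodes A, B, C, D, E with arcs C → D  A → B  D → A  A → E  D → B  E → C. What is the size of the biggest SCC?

4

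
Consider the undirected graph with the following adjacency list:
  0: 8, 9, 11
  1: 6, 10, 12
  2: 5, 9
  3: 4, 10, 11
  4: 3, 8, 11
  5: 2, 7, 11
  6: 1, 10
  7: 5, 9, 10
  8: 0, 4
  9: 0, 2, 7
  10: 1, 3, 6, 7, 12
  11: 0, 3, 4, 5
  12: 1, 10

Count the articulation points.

Removing 10 increases the component count from 1 to 2, so 10 is a cut vertex.
By contrast removing 5 leaves 1 component; it is not a cut vertex. No other vertex is a cut vertex either.

1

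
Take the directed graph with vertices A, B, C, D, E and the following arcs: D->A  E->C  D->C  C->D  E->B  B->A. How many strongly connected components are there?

{C, D} are all mutually reachable — one SCC of size 2.
{E} is an SCC by itself.
{B} is an SCC by itself.
{A} is an SCC by itself.
That gives 4 strongly connected components.

4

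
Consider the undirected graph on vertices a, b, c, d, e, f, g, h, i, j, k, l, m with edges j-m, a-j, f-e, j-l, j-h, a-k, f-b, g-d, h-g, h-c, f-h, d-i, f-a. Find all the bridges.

The edges on the cycle f-a-j-h-f are not bridges since each lies on that cycle.
But removing l-j disconnects l from j; removing a-k disconnects a from k; removing h-c disconnects h from c; removing h-g disconnects h from g — these are bridges.
In total 9 edges are bridges.

a-k, b-f, c-h, d-g, d-i, e-f, g-h, j-l, j-m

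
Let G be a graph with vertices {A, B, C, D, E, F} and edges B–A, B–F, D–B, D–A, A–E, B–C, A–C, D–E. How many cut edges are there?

The edges on the cycle D-B-A-E-D are not bridges since each lies on that cycle.
But removing B–F disconnects B from F — this is a bridge.

1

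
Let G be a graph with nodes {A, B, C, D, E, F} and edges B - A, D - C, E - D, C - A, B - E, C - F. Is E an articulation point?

No

Deleting E leaves 1 component (was 1) (its neighbors B, D remain connected to each other), so E is not a cut vertex.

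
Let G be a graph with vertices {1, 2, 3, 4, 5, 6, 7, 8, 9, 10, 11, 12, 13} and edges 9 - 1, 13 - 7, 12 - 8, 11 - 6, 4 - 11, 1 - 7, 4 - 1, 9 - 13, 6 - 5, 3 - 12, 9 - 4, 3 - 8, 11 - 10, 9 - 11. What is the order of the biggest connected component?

9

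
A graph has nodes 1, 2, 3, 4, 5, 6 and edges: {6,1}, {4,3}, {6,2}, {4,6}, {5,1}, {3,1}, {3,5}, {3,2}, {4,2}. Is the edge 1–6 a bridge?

No

After removing 1–6, the path 1-3-4-6 still connects them, so the edge is not a bridge.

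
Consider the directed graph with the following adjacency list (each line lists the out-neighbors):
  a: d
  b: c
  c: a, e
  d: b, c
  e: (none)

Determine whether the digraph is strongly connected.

No

There is no directed path from e to c, so the graph is not strongly connected.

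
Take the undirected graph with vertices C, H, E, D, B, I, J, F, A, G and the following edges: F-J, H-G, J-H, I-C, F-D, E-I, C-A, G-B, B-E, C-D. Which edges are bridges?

The edges on the cycle F-J-H-G-B-E-I-C-D-F are not bridges since each lies on that cycle.
But removing A-C disconnects A from C — this is a bridge.

A-C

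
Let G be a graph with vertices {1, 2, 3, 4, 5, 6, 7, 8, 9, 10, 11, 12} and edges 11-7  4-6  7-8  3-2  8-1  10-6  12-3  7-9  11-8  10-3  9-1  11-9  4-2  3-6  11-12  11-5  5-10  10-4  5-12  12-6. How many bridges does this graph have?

0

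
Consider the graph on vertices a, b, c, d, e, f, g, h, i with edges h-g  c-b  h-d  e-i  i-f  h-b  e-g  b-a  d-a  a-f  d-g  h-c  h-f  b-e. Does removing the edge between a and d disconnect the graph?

No

After removing a-d, the path a-b-h-d still connects them, so the edge is not a bridge.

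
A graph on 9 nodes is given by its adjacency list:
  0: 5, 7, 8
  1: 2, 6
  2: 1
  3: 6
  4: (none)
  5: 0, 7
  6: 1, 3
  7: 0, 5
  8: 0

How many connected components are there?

4 is isolated — a component by itself.
Starting from 1 we can reach 1, 2, 3, 6. That is one component of size 4.
Starting from 0 we can reach 0, 5, 7, 8. That is one component of size 4.
Total: 3 components.

3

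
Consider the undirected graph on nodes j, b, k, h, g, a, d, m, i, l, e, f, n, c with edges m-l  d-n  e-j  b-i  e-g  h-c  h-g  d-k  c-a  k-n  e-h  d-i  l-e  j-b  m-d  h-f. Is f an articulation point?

No

Deleting f leaves 1 component (was 1), so f is not a cut vertex.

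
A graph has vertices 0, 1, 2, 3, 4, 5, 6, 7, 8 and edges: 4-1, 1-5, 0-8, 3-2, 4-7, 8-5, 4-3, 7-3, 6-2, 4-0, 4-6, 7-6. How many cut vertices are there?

1

Removing 4 increases the component count from 1 to 2, so 4 is a cut vertex.
By contrast removing 3 leaves 1 component; it is not a cut vertex. No other vertex is a cut vertex either.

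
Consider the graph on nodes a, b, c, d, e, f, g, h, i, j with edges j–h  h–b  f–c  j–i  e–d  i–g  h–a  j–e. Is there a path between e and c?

The component containing e is {a, b, d, e, g, h, i, j}, and c is not in it.

No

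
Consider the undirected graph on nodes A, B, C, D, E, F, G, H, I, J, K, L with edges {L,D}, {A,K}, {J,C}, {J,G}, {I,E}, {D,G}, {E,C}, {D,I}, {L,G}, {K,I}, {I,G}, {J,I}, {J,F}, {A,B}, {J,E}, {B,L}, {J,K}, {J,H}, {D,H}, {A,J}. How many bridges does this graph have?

The edges on the cycle A-B-L-D-H-J-A are not bridges since each lies on that cycle.
But removing F—J disconnects F from J — this is a bridge.

1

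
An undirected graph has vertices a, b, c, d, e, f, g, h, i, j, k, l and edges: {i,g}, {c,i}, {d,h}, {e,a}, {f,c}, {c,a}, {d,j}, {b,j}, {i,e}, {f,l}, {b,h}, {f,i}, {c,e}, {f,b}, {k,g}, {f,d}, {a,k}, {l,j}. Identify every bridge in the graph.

none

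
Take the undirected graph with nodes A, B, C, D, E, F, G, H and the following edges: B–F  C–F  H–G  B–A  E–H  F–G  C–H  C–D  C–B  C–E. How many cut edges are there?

2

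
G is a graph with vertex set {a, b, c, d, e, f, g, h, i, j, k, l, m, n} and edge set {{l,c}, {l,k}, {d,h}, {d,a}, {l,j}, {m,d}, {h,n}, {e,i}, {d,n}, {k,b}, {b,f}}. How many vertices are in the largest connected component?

g is isolated — a component by itself.
Starting from e we can reach e, i. That is one component of size 2.
Starting from a we can reach a, d, h, m, n. That is one component of size 5.
Starting from b we can reach b, c, f, j, k, l. That is one component of size 6.
The largest has 6 vertices.

6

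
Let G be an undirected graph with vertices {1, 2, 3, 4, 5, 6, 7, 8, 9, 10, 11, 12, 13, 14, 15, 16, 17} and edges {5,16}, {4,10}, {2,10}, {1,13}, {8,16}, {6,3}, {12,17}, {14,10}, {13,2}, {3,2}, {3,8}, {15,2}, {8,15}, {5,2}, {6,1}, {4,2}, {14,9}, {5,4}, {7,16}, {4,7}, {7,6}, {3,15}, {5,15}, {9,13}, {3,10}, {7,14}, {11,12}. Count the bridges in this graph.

2

The edges on the cycle 5-4-7-6-3-8-15-5 are not bridges since each lies on that cycle.
But removing 11 - 12 disconnects 11 from 12; removing 17 - 12 disconnects 17 from 12 — these are bridges.
That makes 2 bridges.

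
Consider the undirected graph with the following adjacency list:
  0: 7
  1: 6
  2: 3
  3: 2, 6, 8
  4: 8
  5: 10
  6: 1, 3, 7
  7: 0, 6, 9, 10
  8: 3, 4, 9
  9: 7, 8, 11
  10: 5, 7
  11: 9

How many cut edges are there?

7

The edges on the cycle 9-7-6-3-8-9 are not bridges since each lies on that cycle.
But removing 10-5 disconnects 10 from 5; removing 6-1 disconnects 6 from 1; removing 2-3 disconnects 2 from 3; removing 7-0 disconnects 7 from 0 — these are bridges.
In total 7 edges are bridges.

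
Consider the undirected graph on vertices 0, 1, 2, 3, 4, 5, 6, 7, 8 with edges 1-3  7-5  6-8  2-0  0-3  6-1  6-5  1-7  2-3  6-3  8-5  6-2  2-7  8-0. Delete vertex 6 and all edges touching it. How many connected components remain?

2

With 6 gone, the remaining components are: {4}; {0, 1, 2, 3, 5, 7, 8}.
That is 2 components.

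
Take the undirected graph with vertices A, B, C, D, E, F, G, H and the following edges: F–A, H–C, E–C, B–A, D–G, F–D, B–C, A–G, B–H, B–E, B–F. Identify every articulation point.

Removing B increases the component count from 1 to 2, so B is a cut vertex.
By contrast removing F leaves 1 component; it is not a cut vertex. No other vertex is a cut vertex either.

B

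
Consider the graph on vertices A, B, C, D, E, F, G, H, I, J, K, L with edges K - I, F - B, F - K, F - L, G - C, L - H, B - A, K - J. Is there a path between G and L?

No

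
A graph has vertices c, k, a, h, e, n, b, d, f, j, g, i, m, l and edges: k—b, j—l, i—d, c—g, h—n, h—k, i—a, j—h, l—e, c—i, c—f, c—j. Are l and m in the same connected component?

The component containing l is {a, b, c, d, e, f, g, h, i, j, k, l, n}, and m is not in it.

No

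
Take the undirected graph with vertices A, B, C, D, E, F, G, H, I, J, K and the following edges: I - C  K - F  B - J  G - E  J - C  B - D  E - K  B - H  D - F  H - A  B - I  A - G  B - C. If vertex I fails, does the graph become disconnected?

Deleting I leaves 1 component (was 1) (its neighbors B, C remain connected to each other), so I is not a cut vertex.

No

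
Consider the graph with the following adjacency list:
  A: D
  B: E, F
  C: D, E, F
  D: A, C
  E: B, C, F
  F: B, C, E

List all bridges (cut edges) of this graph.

The edges on the cycle E-F-B-E are not bridges since each lies on that cycle.
But removing C-D disconnects C from D; removing D-A disconnects D from A — these are bridges.

A-D, C-D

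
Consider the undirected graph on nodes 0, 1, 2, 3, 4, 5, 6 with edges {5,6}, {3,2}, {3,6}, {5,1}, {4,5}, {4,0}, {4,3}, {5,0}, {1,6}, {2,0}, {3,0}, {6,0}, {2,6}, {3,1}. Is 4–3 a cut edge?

After removing 4–3, the path 4-0-3 still connects them, so the edge is not a bridge.

No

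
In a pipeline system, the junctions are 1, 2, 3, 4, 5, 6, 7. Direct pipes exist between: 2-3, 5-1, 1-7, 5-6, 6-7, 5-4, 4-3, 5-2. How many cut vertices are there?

1

Removing 5 increases the component count from 1 to 2, so 5 is a cut vertex.
By contrast removing 2 leaves 1 component; it is not a cut vertex. No other vertex is a cut vertex either.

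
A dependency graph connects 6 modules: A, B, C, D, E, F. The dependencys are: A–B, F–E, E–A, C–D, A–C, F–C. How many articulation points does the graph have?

Removing A increases the component count from 1 to 2, so A is a cut vertex.
Removing C increases the component count from 1 to 2, so C is a cut vertex.
By contrast removing D leaves 1 component; it is not a cut vertex. No other vertex is a cut vertex either.

2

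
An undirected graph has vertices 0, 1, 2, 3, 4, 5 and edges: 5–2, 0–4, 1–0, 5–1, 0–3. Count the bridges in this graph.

removing 0–4 disconnects 0 from 4; removing 5–1 disconnects 5 from 1; removing 2–5 disconnects 2 from 5; removing 0–3 disconnects 0 from 3 — these are bridges.
In total 5 edges are bridges.

5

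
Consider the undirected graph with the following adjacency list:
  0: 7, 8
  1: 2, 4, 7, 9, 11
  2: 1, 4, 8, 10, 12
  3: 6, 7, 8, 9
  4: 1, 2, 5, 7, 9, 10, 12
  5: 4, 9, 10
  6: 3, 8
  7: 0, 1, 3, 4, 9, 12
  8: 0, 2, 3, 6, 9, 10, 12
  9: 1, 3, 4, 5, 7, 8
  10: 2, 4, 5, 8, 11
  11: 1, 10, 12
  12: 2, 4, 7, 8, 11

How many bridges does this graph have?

0

The edges on the cycle 7-1-9-5-10-11-12-7 are not bridges since each lies on that cycle.
Every edge lies on some cycle, so there are no bridges.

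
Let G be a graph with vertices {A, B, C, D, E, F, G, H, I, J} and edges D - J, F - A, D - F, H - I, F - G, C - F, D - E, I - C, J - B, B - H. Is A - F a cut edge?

Removing A - F leaves no path between A and F: the component count goes from 1 to 2. So it is a bridge.

Yes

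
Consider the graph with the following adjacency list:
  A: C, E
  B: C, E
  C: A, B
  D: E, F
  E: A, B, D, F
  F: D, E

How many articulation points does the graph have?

1

Removing E increases the component count from 1 to 2, so E is a cut vertex.
By contrast removing C leaves 1 component; it is not a cut vertex. No other vertex is a cut vertex either.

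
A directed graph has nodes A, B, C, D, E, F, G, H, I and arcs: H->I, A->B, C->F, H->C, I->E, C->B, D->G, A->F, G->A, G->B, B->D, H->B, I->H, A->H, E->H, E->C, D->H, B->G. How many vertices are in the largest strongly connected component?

8

{A, B, C, D, E, G, H, I} are all mutually reachable — one SCC of size 8.
{F} is an SCC by itself.
The largest has 8 vertices.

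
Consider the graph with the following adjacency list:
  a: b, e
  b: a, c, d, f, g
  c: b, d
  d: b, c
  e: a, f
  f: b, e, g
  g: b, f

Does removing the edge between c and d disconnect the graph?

No

After removing c-d, the path c-b-d still connects them, so the edge is not a bridge.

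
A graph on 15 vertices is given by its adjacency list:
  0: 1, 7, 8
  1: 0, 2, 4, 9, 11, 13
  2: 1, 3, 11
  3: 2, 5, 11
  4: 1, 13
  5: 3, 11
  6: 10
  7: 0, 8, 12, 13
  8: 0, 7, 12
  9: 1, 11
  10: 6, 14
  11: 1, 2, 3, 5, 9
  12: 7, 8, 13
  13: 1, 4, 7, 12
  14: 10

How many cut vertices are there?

Removing 1 increases the component count from 2 to 3, so 1 is a cut vertex.
Removing 10 increases the component count from 2 to 3, so 10 is a cut vertex.
By contrast removing 6 leaves 2 components; it is not a cut vertex. No other vertex is a cut vertex either.

2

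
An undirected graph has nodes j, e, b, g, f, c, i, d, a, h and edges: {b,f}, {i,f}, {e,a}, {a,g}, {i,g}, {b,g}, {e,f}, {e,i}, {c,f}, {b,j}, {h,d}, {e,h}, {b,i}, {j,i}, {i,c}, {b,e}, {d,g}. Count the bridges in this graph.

0

The edges on the cycle e-a-g-i-e are not bridges since each lies on that cycle.
Every edge lies on some cycle, so there are no bridges.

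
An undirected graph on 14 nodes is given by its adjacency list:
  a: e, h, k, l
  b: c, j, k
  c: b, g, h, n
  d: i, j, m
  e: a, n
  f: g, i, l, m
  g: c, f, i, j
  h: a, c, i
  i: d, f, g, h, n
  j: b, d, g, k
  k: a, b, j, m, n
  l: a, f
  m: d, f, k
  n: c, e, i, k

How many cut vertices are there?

Removing h, for instance, still leaves 1 component. No single vertex removal increases the component count — the graph has no articulation points.

0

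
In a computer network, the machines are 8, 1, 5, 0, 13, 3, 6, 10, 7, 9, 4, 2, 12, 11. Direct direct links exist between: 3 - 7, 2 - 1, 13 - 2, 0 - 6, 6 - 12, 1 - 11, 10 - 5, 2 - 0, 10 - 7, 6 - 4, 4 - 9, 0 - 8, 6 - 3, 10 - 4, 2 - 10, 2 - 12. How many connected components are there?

1

Starting from 0 we can reach 0, 1, 2, 3, 4, 5, 6, 7, 8, 9, 10, 11, 12, 13. That is one component of size 14.
Total: 1 component.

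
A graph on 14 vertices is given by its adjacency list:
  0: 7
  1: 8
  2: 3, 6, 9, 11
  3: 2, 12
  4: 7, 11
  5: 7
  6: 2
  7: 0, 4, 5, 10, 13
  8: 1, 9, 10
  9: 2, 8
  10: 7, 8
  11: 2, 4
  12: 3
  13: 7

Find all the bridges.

The edges on the cycle 10-7-4-11-2-9-8-10 are not bridges since each lies on that cycle.
But removing 7-13 disconnects 7 from 13; removing 12-3 disconnects 12 from 3; removing 1-8 disconnects 1 from 8; removing 7-5 disconnects 7 from 5 — these are bridges.
In total 7 edges are bridges.

0-7, 1-8, 12-3, 13-7, 2-3, 2-6, 5-7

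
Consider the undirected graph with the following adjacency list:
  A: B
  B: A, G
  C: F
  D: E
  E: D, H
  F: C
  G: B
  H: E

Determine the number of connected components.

3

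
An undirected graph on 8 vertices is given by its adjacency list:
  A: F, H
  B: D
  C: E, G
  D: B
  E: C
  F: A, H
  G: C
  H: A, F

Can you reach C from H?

No

The component containing H is {A, F, H}, and C is not in it.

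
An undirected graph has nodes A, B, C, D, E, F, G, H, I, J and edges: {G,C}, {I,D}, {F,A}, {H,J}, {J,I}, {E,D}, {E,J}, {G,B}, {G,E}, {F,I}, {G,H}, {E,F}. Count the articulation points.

2

Removing F increases the component count from 1 to 2, so F is a cut vertex.
Removing G increases the component count from 1 to 3, so G is a cut vertex.
By contrast removing H leaves 1 component; it is not a cut vertex. No other vertex is a cut vertex either.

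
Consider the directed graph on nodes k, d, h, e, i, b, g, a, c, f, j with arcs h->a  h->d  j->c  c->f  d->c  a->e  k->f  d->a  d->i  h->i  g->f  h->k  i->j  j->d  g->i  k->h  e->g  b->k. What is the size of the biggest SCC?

{a, d, e, g, i, j} are all mutually reachable — one SCC of size 6.
{h, k} are all mutually reachable — one SCC of size 2.
{b} is an SCC by itself.
{c} is an SCC by itself.
{f} is an SCC by itself.
The largest has 6 vertices.

6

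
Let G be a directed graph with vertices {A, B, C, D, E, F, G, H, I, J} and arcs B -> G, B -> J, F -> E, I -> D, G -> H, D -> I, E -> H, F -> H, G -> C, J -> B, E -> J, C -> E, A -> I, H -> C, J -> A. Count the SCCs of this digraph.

4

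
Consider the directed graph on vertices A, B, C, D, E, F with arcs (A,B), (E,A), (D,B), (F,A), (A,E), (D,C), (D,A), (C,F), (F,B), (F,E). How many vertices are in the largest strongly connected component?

{A, E} are all mutually reachable — one SCC of size 2.
{F} is an SCC by itself.
{D} is an SCC by itself.
{B} is an SCC by itself.
{C} is an SCC by itself.
The largest has 2 vertices.

2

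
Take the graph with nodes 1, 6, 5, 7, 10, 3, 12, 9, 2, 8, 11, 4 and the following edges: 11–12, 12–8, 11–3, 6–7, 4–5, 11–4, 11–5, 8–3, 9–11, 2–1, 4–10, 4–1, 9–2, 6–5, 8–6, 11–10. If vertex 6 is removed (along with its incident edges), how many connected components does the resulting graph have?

2

With 6 gone, the remaining components are: {7}; {1, 2, 3, 4, 5, 8, 9, 10, 11, 12}.
That is 2 components.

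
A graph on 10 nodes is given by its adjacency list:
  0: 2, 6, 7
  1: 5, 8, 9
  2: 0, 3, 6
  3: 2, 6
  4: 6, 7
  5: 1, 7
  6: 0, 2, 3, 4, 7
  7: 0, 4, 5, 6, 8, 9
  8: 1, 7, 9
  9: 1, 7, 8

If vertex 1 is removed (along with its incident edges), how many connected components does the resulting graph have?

1

With 1 gone, the remaining components are: {0, 2, 3, 4, 5, 6, 7, 8, 9}.
That is 1 component.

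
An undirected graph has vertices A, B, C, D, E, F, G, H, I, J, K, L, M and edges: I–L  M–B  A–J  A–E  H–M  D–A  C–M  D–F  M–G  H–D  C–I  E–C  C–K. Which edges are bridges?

A-J, B-M, C-I, C-K, D-F, G-M, I-L

The edges on the cycle H-D-A-E-C-M-H are not bridges since each lies on that cycle.
But removing D–F disconnects D from F; removing B–M disconnects B from M; removing I–L disconnects I from L; removing M–G disconnects M from G — these are bridges.
In total 7 edges are bridges.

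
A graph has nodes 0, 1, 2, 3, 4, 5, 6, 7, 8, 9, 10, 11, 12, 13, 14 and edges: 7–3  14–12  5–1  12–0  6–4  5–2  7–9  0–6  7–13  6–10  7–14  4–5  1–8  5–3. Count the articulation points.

4

Removing 1 increases the component count from 2 to 3, so 1 is a cut vertex.
Removing 5 increases the component count from 2 to 4, so 5 is a cut vertex.
Removing 6 increases the component count from 2 to 3, so 6 is a cut vertex.
Likewise 7 is a cut vertex.
By contrast removing 14 leaves 2 components; it is not a cut vertex. No other vertex is a cut vertex either.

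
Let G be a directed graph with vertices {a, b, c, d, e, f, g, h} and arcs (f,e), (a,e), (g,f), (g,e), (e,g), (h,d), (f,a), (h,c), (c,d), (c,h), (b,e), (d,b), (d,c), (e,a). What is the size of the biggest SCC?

4

{a, e, f, g} are all mutually reachable — one SCC of size 4.
{c, d, h} are all mutually reachable — one SCC of size 3.
{b} is an SCC by itself.
The largest has 4 vertices.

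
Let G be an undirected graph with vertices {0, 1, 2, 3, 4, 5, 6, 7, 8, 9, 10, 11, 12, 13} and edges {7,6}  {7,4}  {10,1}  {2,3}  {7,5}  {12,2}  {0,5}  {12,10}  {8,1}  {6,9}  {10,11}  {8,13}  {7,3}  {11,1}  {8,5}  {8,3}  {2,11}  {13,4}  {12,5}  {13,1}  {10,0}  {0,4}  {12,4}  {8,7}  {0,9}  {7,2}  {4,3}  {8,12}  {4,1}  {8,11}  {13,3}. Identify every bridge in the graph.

none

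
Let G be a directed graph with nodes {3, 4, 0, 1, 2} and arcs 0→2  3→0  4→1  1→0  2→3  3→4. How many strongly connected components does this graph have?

1

{0, 1, 2, 3, 4} are all mutually reachable — one SCC of size 5.
That gives 1 strongly connected component.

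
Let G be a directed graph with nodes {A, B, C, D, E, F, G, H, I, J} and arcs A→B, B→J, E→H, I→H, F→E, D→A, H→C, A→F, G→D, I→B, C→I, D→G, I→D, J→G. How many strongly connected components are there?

1

{A, B, C, D, E, F, G, H, I, J} are all mutually reachable — one SCC of size 10.
That gives 1 strongly connected component.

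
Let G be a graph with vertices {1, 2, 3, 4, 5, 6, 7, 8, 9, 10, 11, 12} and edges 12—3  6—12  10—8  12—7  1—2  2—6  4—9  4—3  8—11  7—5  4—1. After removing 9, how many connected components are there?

2

With 9 gone, the remaining components are: {8, 10, 11}; {1, 2, 3, 4, 5, 6, 7, 12}.
That is 2 components.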